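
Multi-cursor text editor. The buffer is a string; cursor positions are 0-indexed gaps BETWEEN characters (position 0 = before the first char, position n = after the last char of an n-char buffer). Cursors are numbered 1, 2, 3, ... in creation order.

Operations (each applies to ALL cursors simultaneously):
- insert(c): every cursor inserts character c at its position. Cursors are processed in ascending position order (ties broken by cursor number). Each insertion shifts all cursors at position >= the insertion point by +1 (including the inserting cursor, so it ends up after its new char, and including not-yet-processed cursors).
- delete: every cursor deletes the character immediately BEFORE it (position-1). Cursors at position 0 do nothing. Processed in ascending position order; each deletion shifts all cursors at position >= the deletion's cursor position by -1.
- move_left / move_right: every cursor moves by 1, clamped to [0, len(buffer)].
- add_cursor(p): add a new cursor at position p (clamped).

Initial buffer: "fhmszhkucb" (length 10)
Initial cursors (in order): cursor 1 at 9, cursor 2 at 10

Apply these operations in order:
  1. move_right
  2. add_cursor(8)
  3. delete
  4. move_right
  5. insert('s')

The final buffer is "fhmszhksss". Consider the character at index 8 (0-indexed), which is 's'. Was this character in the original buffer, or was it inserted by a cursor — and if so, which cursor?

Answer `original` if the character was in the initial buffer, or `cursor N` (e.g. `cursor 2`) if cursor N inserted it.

Answer: cursor 2

Derivation:
After op 1 (move_right): buffer="fhmszhkucb" (len 10), cursors c1@10 c2@10, authorship ..........
After op 2 (add_cursor(8)): buffer="fhmszhkucb" (len 10), cursors c3@8 c1@10 c2@10, authorship ..........
After op 3 (delete): buffer="fhmszhk" (len 7), cursors c1@7 c2@7 c3@7, authorship .......
After op 4 (move_right): buffer="fhmszhk" (len 7), cursors c1@7 c2@7 c3@7, authorship .......
After op 5 (insert('s')): buffer="fhmszhksss" (len 10), cursors c1@10 c2@10 c3@10, authorship .......123
Authorship (.=original, N=cursor N): . . . . . . . 1 2 3
Index 8: author = 2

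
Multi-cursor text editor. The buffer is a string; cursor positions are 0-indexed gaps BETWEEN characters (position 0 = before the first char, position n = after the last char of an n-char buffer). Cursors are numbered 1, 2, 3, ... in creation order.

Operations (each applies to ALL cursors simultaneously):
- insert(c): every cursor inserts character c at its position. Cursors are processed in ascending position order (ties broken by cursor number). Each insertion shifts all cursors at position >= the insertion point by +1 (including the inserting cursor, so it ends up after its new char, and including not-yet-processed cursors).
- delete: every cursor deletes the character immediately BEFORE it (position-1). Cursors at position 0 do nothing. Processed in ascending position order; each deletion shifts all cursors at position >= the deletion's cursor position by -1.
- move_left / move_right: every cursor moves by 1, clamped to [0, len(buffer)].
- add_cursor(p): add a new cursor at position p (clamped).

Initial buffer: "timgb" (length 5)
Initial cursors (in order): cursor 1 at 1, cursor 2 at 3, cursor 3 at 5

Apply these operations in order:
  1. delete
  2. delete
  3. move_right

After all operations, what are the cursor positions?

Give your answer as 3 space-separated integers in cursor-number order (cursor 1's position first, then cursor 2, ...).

Answer: 0 0 0

Derivation:
After op 1 (delete): buffer="ig" (len 2), cursors c1@0 c2@1 c3@2, authorship ..
After op 2 (delete): buffer="" (len 0), cursors c1@0 c2@0 c3@0, authorship 
After op 3 (move_right): buffer="" (len 0), cursors c1@0 c2@0 c3@0, authorship 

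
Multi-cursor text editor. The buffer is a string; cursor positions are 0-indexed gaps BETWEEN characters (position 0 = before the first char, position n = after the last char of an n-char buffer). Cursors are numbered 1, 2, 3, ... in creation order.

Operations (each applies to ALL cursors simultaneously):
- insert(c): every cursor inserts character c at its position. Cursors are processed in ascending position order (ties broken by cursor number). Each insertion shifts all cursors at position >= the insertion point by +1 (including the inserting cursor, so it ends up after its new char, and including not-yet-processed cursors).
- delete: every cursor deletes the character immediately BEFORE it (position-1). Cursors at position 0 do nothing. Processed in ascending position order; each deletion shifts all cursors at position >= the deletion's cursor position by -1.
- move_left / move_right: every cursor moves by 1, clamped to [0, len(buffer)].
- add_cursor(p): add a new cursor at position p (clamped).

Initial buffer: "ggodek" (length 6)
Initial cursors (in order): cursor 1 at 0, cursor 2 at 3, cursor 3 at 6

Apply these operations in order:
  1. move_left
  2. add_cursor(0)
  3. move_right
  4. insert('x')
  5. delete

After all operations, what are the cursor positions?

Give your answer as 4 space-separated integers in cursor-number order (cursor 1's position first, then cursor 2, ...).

Answer: 1 3 6 1

Derivation:
After op 1 (move_left): buffer="ggodek" (len 6), cursors c1@0 c2@2 c3@5, authorship ......
After op 2 (add_cursor(0)): buffer="ggodek" (len 6), cursors c1@0 c4@0 c2@2 c3@5, authorship ......
After op 3 (move_right): buffer="ggodek" (len 6), cursors c1@1 c4@1 c2@3 c3@6, authorship ......
After op 4 (insert('x')): buffer="gxxgoxdekx" (len 10), cursors c1@3 c4@3 c2@6 c3@10, authorship .14..2...3
After op 5 (delete): buffer="ggodek" (len 6), cursors c1@1 c4@1 c2@3 c3@6, authorship ......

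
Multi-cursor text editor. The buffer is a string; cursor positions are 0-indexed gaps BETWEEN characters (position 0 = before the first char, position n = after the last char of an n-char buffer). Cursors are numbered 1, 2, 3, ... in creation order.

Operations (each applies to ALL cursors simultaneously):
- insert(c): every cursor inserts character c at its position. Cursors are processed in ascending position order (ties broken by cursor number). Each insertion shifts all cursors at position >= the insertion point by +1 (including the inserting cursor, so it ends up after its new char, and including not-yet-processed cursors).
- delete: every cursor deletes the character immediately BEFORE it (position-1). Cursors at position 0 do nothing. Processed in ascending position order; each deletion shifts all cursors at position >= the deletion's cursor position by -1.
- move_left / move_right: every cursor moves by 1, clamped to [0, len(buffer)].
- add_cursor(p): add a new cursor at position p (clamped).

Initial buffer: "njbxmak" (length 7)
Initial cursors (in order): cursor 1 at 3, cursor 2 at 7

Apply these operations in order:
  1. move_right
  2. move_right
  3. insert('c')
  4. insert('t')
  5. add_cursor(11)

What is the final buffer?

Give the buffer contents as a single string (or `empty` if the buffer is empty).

Answer: njbxmctakct

Derivation:
After op 1 (move_right): buffer="njbxmak" (len 7), cursors c1@4 c2@7, authorship .......
After op 2 (move_right): buffer="njbxmak" (len 7), cursors c1@5 c2@7, authorship .......
After op 3 (insert('c')): buffer="njbxmcakc" (len 9), cursors c1@6 c2@9, authorship .....1..2
After op 4 (insert('t')): buffer="njbxmctakct" (len 11), cursors c1@7 c2@11, authorship .....11..22
After op 5 (add_cursor(11)): buffer="njbxmctakct" (len 11), cursors c1@7 c2@11 c3@11, authorship .....11..22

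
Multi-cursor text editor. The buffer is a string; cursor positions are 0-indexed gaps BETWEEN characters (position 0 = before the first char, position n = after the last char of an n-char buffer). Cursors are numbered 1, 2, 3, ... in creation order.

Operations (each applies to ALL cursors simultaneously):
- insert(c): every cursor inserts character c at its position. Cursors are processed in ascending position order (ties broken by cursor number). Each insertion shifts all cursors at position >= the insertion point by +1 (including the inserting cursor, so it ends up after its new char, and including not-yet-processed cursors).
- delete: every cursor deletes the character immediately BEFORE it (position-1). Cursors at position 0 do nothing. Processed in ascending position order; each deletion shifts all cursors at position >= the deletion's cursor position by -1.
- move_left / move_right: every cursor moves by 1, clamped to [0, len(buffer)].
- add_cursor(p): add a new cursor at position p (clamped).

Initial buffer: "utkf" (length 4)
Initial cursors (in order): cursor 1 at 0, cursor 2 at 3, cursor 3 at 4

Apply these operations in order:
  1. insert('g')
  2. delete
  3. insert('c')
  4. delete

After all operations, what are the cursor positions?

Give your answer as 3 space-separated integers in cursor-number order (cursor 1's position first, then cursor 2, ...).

After op 1 (insert('g')): buffer="gutkgfg" (len 7), cursors c1@1 c2@5 c3@7, authorship 1...2.3
After op 2 (delete): buffer="utkf" (len 4), cursors c1@0 c2@3 c3@4, authorship ....
After op 3 (insert('c')): buffer="cutkcfc" (len 7), cursors c1@1 c2@5 c3@7, authorship 1...2.3
After op 4 (delete): buffer="utkf" (len 4), cursors c1@0 c2@3 c3@4, authorship ....

Answer: 0 3 4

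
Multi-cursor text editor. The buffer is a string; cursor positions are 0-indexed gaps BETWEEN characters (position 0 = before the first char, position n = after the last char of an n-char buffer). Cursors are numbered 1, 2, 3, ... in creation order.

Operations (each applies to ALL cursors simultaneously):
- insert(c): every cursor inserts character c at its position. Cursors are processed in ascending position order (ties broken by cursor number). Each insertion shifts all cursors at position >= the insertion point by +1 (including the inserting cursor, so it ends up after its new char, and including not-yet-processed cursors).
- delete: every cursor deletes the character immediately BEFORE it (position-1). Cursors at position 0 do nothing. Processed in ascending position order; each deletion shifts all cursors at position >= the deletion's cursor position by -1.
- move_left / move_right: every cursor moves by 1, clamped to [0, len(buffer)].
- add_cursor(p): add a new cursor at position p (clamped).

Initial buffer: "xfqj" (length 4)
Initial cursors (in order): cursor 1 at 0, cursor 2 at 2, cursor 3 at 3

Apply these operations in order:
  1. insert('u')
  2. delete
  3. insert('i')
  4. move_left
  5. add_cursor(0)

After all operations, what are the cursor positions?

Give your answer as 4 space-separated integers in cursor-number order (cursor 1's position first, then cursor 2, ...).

After op 1 (insert('u')): buffer="uxfuquj" (len 7), cursors c1@1 c2@4 c3@6, authorship 1..2.3.
After op 2 (delete): buffer="xfqj" (len 4), cursors c1@0 c2@2 c3@3, authorship ....
After op 3 (insert('i')): buffer="ixfiqij" (len 7), cursors c1@1 c2@4 c3@6, authorship 1..2.3.
After op 4 (move_left): buffer="ixfiqij" (len 7), cursors c1@0 c2@3 c3@5, authorship 1..2.3.
After op 5 (add_cursor(0)): buffer="ixfiqij" (len 7), cursors c1@0 c4@0 c2@3 c3@5, authorship 1..2.3.

Answer: 0 3 5 0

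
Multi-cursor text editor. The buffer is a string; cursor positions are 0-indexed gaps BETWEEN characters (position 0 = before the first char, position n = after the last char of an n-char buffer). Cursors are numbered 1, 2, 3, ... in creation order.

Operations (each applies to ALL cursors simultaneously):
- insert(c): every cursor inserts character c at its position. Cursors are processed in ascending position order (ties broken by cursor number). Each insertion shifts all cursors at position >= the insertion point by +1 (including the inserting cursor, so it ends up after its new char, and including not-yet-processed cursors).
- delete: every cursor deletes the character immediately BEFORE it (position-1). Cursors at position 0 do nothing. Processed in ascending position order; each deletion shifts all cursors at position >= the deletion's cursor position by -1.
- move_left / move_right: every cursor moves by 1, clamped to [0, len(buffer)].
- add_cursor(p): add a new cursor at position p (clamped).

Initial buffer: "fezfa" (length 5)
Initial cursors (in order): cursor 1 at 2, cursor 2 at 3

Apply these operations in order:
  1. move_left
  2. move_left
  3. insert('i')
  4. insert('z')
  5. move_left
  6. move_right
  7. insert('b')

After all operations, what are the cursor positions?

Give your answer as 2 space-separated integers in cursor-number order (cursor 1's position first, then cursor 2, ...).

After op 1 (move_left): buffer="fezfa" (len 5), cursors c1@1 c2@2, authorship .....
After op 2 (move_left): buffer="fezfa" (len 5), cursors c1@0 c2@1, authorship .....
After op 3 (insert('i')): buffer="ifiezfa" (len 7), cursors c1@1 c2@3, authorship 1.2....
After op 4 (insert('z')): buffer="izfizezfa" (len 9), cursors c1@2 c2@5, authorship 11.22....
After op 5 (move_left): buffer="izfizezfa" (len 9), cursors c1@1 c2@4, authorship 11.22....
After op 6 (move_right): buffer="izfizezfa" (len 9), cursors c1@2 c2@5, authorship 11.22....
After op 7 (insert('b')): buffer="izbfizbezfa" (len 11), cursors c1@3 c2@7, authorship 111.222....

Answer: 3 7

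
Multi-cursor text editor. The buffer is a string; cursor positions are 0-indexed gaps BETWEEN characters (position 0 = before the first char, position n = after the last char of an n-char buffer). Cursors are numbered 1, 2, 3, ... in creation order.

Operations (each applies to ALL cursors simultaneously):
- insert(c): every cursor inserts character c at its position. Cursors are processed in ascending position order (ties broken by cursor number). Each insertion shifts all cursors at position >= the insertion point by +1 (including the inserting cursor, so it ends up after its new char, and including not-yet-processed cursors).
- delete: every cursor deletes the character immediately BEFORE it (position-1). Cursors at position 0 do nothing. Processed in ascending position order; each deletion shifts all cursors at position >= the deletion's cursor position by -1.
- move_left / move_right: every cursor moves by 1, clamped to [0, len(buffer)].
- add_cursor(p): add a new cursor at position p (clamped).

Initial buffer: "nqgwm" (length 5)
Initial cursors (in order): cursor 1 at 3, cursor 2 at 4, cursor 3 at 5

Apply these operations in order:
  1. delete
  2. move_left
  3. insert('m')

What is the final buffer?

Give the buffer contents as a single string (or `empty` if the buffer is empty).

After op 1 (delete): buffer="nq" (len 2), cursors c1@2 c2@2 c3@2, authorship ..
After op 2 (move_left): buffer="nq" (len 2), cursors c1@1 c2@1 c3@1, authorship ..
After op 3 (insert('m')): buffer="nmmmq" (len 5), cursors c1@4 c2@4 c3@4, authorship .123.

Answer: nmmmq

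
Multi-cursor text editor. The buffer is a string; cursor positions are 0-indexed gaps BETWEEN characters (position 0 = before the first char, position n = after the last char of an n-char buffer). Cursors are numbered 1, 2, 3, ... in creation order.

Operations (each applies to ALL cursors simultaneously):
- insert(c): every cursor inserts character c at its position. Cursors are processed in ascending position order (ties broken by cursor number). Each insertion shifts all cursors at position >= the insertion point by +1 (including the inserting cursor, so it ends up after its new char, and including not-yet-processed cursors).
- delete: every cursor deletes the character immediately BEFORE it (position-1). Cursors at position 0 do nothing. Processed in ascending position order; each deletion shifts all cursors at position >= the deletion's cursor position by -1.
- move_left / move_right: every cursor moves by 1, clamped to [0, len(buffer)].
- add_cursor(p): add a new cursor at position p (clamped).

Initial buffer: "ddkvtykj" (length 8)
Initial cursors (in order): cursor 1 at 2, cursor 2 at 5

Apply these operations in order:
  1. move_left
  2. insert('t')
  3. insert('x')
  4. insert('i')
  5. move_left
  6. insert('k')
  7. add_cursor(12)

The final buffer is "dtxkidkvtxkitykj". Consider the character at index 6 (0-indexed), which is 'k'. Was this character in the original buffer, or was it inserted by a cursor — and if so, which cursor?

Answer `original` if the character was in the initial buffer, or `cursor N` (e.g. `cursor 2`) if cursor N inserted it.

After op 1 (move_left): buffer="ddkvtykj" (len 8), cursors c1@1 c2@4, authorship ........
After op 2 (insert('t')): buffer="dtdkvttykj" (len 10), cursors c1@2 c2@6, authorship .1...2....
After op 3 (insert('x')): buffer="dtxdkvtxtykj" (len 12), cursors c1@3 c2@8, authorship .11...22....
After op 4 (insert('i')): buffer="dtxidkvtxitykj" (len 14), cursors c1@4 c2@10, authorship .111...222....
After op 5 (move_left): buffer="dtxidkvtxitykj" (len 14), cursors c1@3 c2@9, authorship .111...222....
After op 6 (insert('k')): buffer="dtxkidkvtxkitykj" (len 16), cursors c1@4 c2@11, authorship .1111...2222....
After op 7 (add_cursor(12)): buffer="dtxkidkvtxkitykj" (len 16), cursors c1@4 c2@11 c3@12, authorship .1111...2222....
Authorship (.=original, N=cursor N): . 1 1 1 1 . . . 2 2 2 2 . . . .
Index 6: author = original

Answer: original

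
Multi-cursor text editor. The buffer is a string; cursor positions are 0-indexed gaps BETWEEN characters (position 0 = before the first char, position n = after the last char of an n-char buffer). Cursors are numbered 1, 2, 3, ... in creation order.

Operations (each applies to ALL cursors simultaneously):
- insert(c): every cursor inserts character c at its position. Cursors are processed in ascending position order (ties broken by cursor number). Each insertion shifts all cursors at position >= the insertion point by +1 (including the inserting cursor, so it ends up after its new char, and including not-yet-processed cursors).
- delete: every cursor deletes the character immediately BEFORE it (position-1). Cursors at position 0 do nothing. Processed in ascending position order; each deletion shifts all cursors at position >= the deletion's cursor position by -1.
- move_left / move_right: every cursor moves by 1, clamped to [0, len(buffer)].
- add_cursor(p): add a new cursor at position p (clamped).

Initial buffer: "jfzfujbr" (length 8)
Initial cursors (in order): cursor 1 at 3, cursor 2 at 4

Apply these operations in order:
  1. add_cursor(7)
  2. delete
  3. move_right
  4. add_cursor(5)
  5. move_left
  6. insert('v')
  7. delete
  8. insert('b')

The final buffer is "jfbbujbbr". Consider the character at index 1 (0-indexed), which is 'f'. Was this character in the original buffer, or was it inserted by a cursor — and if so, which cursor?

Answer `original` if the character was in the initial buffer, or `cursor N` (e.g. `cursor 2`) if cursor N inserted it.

Answer: original

Derivation:
After op 1 (add_cursor(7)): buffer="jfzfujbr" (len 8), cursors c1@3 c2@4 c3@7, authorship ........
After op 2 (delete): buffer="jfujr" (len 5), cursors c1@2 c2@2 c3@4, authorship .....
After op 3 (move_right): buffer="jfujr" (len 5), cursors c1@3 c2@3 c3@5, authorship .....
After op 4 (add_cursor(5)): buffer="jfujr" (len 5), cursors c1@3 c2@3 c3@5 c4@5, authorship .....
After op 5 (move_left): buffer="jfujr" (len 5), cursors c1@2 c2@2 c3@4 c4@4, authorship .....
After op 6 (insert('v')): buffer="jfvvujvvr" (len 9), cursors c1@4 c2@4 c3@8 c4@8, authorship ..12..34.
After op 7 (delete): buffer="jfujr" (len 5), cursors c1@2 c2@2 c3@4 c4@4, authorship .....
After op 8 (insert('b')): buffer="jfbbujbbr" (len 9), cursors c1@4 c2@4 c3@8 c4@8, authorship ..12..34.
Authorship (.=original, N=cursor N): . . 1 2 . . 3 4 .
Index 1: author = original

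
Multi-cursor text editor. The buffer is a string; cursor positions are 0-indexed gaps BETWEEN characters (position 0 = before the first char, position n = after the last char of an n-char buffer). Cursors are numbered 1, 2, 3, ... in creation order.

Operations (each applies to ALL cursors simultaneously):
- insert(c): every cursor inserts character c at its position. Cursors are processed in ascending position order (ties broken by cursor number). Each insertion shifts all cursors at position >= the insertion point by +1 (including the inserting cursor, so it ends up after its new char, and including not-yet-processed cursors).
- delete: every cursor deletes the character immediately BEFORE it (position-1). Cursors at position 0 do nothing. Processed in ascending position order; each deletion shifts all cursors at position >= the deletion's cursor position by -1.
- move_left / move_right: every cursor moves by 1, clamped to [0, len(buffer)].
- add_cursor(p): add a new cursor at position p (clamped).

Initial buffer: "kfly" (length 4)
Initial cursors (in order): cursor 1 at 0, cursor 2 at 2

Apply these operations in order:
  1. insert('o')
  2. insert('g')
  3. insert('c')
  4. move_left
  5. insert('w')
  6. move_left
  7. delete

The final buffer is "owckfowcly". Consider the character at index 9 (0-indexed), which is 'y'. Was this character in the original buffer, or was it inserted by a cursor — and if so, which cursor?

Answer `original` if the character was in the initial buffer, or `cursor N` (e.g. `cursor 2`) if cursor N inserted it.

Answer: original

Derivation:
After op 1 (insert('o')): buffer="okfoly" (len 6), cursors c1@1 c2@4, authorship 1..2..
After op 2 (insert('g')): buffer="ogkfogly" (len 8), cursors c1@2 c2@6, authorship 11..22..
After op 3 (insert('c')): buffer="ogckfogcly" (len 10), cursors c1@3 c2@8, authorship 111..222..
After op 4 (move_left): buffer="ogckfogcly" (len 10), cursors c1@2 c2@7, authorship 111..222..
After op 5 (insert('w')): buffer="ogwckfogwcly" (len 12), cursors c1@3 c2@9, authorship 1111..2222..
After op 6 (move_left): buffer="ogwckfogwcly" (len 12), cursors c1@2 c2@8, authorship 1111..2222..
After op 7 (delete): buffer="owckfowcly" (len 10), cursors c1@1 c2@6, authorship 111..222..
Authorship (.=original, N=cursor N): 1 1 1 . . 2 2 2 . .
Index 9: author = original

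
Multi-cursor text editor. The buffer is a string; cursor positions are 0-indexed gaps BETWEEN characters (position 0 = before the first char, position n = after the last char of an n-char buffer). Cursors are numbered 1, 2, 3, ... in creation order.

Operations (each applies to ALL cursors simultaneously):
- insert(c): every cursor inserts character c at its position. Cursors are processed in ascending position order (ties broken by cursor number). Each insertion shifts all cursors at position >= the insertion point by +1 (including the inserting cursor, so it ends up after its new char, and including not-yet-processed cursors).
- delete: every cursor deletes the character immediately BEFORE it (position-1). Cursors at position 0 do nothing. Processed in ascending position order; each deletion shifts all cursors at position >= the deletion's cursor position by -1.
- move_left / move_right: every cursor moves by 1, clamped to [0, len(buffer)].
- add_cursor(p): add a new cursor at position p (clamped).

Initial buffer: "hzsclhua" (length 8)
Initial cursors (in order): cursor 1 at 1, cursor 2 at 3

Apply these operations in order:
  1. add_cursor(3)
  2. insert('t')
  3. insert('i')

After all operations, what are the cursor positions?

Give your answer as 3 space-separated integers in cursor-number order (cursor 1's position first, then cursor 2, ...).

Answer: 3 9 9

Derivation:
After op 1 (add_cursor(3)): buffer="hzsclhua" (len 8), cursors c1@1 c2@3 c3@3, authorship ........
After op 2 (insert('t')): buffer="htzsttclhua" (len 11), cursors c1@2 c2@6 c3@6, authorship .1..23.....
After op 3 (insert('i')): buffer="htizsttiiclhua" (len 14), cursors c1@3 c2@9 c3@9, authorship .11..2323.....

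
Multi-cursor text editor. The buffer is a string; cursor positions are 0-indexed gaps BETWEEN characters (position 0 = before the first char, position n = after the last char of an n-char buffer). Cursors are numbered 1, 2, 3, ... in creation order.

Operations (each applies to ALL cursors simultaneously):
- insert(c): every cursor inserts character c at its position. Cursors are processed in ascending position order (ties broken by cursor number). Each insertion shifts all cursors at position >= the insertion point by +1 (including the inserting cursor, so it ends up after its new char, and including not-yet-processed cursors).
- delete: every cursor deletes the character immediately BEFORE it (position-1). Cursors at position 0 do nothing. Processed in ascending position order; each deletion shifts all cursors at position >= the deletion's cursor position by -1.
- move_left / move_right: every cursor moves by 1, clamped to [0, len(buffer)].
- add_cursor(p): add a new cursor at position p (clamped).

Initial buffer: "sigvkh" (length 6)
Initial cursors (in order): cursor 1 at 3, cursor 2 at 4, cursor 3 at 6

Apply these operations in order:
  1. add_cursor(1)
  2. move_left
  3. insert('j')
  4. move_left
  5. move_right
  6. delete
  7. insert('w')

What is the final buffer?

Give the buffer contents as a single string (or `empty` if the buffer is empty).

Answer: wsiwgwvkwh

Derivation:
After op 1 (add_cursor(1)): buffer="sigvkh" (len 6), cursors c4@1 c1@3 c2@4 c3@6, authorship ......
After op 2 (move_left): buffer="sigvkh" (len 6), cursors c4@0 c1@2 c2@3 c3@5, authorship ......
After op 3 (insert('j')): buffer="jsijgjvkjh" (len 10), cursors c4@1 c1@4 c2@6 c3@9, authorship 4..1.2..3.
After op 4 (move_left): buffer="jsijgjvkjh" (len 10), cursors c4@0 c1@3 c2@5 c3@8, authorship 4..1.2..3.
After op 5 (move_right): buffer="jsijgjvkjh" (len 10), cursors c4@1 c1@4 c2@6 c3@9, authorship 4..1.2..3.
After op 6 (delete): buffer="sigvkh" (len 6), cursors c4@0 c1@2 c2@3 c3@5, authorship ......
After op 7 (insert('w')): buffer="wsiwgwvkwh" (len 10), cursors c4@1 c1@4 c2@6 c3@9, authorship 4..1.2..3.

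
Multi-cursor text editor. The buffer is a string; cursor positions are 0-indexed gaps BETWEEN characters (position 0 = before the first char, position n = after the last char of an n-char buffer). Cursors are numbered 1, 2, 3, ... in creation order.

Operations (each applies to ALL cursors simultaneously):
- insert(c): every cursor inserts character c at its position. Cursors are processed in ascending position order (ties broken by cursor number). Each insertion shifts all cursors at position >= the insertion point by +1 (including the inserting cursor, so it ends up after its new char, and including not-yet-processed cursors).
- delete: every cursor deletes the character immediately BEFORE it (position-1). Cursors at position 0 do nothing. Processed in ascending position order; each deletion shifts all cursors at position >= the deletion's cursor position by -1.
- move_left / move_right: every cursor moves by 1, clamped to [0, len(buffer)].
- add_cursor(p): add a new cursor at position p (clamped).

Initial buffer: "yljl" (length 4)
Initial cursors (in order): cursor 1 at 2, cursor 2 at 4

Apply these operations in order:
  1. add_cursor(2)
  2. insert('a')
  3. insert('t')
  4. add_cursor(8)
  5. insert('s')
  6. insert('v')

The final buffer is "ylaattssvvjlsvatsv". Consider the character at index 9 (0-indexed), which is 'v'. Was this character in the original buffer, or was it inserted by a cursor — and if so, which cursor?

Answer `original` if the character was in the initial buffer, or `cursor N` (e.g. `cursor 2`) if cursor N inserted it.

After op 1 (add_cursor(2)): buffer="yljl" (len 4), cursors c1@2 c3@2 c2@4, authorship ....
After op 2 (insert('a')): buffer="ylaajla" (len 7), cursors c1@4 c3@4 c2@7, authorship ..13..2
After op 3 (insert('t')): buffer="ylaattjlat" (len 10), cursors c1@6 c3@6 c2@10, authorship ..1313..22
After op 4 (add_cursor(8)): buffer="ylaattjlat" (len 10), cursors c1@6 c3@6 c4@8 c2@10, authorship ..1313..22
After op 5 (insert('s')): buffer="ylaattssjlsats" (len 14), cursors c1@8 c3@8 c4@11 c2@14, authorship ..131313..4222
After op 6 (insert('v')): buffer="ylaattssvvjlsvatsv" (len 18), cursors c1@10 c3@10 c4@14 c2@18, authorship ..13131313..442222
Authorship (.=original, N=cursor N): . . 1 3 1 3 1 3 1 3 . . 4 4 2 2 2 2
Index 9: author = 3

Answer: cursor 3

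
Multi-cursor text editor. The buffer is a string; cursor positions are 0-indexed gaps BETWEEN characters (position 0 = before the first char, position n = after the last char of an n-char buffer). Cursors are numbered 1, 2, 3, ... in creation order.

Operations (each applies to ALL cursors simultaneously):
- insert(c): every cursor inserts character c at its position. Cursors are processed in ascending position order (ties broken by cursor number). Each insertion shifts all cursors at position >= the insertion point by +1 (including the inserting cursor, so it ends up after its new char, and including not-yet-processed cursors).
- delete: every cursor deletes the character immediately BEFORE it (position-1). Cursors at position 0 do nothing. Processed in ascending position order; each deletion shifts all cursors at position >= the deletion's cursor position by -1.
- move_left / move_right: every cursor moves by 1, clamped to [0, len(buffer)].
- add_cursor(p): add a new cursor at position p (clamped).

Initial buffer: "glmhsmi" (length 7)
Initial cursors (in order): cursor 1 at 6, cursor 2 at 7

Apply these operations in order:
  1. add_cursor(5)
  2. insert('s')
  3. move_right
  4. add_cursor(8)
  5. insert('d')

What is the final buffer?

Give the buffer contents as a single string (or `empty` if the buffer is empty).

After op 1 (add_cursor(5)): buffer="glmhsmi" (len 7), cursors c3@5 c1@6 c2@7, authorship .......
After op 2 (insert('s')): buffer="glmhssmsis" (len 10), cursors c3@6 c1@8 c2@10, authorship .....3.1.2
After op 3 (move_right): buffer="glmhssmsis" (len 10), cursors c3@7 c1@9 c2@10, authorship .....3.1.2
After op 4 (add_cursor(8)): buffer="glmhssmsis" (len 10), cursors c3@7 c4@8 c1@9 c2@10, authorship .....3.1.2
After op 5 (insert('d')): buffer="glmhssmdsdidsd" (len 14), cursors c3@8 c4@10 c1@12 c2@14, authorship .....3.314.122

Answer: glmhssmdsdidsd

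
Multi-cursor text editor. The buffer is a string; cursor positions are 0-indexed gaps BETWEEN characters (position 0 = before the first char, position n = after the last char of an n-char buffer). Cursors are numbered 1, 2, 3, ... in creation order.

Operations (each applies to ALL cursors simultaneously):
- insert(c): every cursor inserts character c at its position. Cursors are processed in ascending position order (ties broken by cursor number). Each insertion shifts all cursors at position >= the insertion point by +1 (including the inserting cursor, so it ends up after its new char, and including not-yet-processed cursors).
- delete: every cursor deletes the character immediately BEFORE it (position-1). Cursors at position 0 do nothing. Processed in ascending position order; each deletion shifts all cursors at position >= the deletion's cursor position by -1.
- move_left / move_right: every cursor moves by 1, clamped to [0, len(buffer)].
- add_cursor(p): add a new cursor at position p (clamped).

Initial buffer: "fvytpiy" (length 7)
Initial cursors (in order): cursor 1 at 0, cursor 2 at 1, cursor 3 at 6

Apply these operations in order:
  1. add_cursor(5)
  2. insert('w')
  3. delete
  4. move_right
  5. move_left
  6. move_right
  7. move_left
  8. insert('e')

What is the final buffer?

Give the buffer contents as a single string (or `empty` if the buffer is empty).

After op 1 (add_cursor(5)): buffer="fvytpiy" (len 7), cursors c1@0 c2@1 c4@5 c3@6, authorship .......
After op 2 (insert('w')): buffer="wfwvytpwiwy" (len 11), cursors c1@1 c2@3 c4@8 c3@10, authorship 1.2....4.3.
After op 3 (delete): buffer="fvytpiy" (len 7), cursors c1@0 c2@1 c4@5 c3@6, authorship .......
After op 4 (move_right): buffer="fvytpiy" (len 7), cursors c1@1 c2@2 c4@6 c3@7, authorship .......
After op 5 (move_left): buffer="fvytpiy" (len 7), cursors c1@0 c2@1 c4@5 c3@6, authorship .......
After op 6 (move_right): buffer="fvytpiy" (len 7), cursors c1@1 c2@2 c4@6 c3@7, authorship .......
After op 7 (move_left): buffer="fvytpiy" (len 7), cursors c1@0 c2@1 c4@5 c3@6, authorship .......
After op 8 (insert('e')): buffer="efevytpeiey" (len 11), cursors c1@1 c2@3 c4@8 c3@10, authorship 1.2....4.3.

Answer: efevytpeiey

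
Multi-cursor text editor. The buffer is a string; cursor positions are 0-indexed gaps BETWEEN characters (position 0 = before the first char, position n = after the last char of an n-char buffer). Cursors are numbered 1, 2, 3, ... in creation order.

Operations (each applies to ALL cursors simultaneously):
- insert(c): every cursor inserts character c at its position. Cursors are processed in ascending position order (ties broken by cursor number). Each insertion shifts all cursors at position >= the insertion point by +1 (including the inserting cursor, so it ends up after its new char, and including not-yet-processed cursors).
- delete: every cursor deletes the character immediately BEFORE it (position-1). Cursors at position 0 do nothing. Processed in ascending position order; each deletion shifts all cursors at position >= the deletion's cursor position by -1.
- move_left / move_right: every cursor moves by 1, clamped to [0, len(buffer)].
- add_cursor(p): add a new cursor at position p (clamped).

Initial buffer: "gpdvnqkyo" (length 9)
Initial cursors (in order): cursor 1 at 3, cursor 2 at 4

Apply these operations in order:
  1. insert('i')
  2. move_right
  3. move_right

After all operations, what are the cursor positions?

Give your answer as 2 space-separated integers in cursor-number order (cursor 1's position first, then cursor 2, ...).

Answer: 6 8

Derivation:
After op 1 (insert('i')): buffer="gpdivinqkyo" (len 11), cursors c1@4 c2@6, authorship ...1.2.....
After op 2 (move_right): buffer="gpdivinqkyo" (len 11), cursors c1@5 c2@7, authorship ...1.2.....
After op 3 (move_right): buffer="gpdivinqkyo" (len 11), cursors c1@6 c2@8, authorship ...1.2.....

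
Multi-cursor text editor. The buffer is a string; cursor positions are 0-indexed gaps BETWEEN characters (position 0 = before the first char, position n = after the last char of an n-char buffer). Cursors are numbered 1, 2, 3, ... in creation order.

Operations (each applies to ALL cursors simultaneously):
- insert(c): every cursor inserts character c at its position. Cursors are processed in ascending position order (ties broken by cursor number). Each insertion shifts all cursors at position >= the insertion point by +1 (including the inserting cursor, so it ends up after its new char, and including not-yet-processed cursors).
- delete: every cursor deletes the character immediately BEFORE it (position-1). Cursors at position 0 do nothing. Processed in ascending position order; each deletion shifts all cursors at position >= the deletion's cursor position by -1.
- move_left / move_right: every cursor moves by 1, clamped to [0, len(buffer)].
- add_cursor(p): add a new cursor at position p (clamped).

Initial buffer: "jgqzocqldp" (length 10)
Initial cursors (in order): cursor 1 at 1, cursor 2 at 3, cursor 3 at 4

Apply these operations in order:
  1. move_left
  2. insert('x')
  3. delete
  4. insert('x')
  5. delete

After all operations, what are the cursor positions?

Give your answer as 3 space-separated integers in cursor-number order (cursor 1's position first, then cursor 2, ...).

Answer: 0 2 3

Derivation:
After op 1 (move_left): buffer="jgqzocqldp" (len 10), cursors c1@0 c2@2 c3@3, authorship ..........
After op 2 (insert('x')): buffer="xjgxqxzocqldp" (len 13), cursors c1@1 c2@4 c3@6, authorship 1..2.3.......
After op 3 (delete): buffer="jgqzocqldp" (len 10), cursors c1@0 c2@2 c3@3, authorship ..........
After op 4 (insert('x')): buffer="xjgxqxzocqldp" (len 13), cursors c1@1 c2@4 c3@6, authorship 1..2.3.......
After op 5 (delete): buffer="jgqzocqldp" (len 10), cursors c1@0 c2@2 c3@3, authorship ..........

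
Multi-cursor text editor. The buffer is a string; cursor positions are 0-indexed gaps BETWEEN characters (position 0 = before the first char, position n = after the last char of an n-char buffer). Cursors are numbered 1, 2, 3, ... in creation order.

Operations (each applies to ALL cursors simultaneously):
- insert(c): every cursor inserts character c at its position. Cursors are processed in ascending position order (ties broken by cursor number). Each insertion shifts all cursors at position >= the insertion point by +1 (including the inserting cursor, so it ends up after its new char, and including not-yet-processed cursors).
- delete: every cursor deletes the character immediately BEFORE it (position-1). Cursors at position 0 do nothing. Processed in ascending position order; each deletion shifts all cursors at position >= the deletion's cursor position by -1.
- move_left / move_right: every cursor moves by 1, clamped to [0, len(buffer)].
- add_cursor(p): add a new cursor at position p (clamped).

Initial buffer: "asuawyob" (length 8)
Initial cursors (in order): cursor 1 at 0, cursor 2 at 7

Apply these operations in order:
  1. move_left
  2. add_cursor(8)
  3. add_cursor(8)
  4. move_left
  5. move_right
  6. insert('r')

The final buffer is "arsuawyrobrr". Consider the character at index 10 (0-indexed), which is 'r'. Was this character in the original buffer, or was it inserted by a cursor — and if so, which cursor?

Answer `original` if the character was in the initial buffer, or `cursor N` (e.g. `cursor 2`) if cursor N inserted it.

After op 1 (move_left): buffer="asuawyob" (len 8), cursors c1@0 c2@6, authorship ........
After op 2 (add_cursor(8)): buffer="asuawyob" (len 8), cursors c1@0 c2@6 c3@8, authorship ........
After op 3 (add_cursor(8)): buffer="asuawyob" (len 8), cursors c1@0 c2@6 c3@8 c4@8, authorship ........
After op 4 (move_left): buffer="asuawyob" (len 8), cursors c1@0 c2@5 c3@7 c4@7, authorship ........
After op 5 (move_right): buffer="asuawyob" (len 8), cursors c1@1 c2@6 c3@8 c4@8, authorship ........
After op 6 (insert('r')): buffer="arsuawyrobrr" (len 12), cursors c1@2 c2@8 c3@12 c4@12, authorship .1.....2..34
Authorship (.=original, N=cursor N): . 1 . . . . . 2 . . 3 4
Index 10: author = 3

Answer: cursor 3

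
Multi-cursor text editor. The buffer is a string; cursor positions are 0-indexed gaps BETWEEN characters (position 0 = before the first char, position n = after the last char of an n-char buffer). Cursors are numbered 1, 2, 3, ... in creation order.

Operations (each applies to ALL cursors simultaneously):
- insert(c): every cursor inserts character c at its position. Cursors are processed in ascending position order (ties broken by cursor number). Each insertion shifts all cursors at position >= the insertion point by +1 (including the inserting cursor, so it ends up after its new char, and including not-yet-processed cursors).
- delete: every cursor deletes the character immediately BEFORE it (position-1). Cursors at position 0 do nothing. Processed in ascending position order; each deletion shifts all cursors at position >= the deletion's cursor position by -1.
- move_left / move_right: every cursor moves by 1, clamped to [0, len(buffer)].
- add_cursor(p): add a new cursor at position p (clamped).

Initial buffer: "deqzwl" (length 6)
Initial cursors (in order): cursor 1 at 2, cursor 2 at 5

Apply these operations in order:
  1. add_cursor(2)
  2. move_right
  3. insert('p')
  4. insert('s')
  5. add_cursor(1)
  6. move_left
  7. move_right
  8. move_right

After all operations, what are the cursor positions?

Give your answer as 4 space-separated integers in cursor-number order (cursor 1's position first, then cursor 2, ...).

After op 1 (add_cursor(2)): buffer="deqzwl" (len 6), cursors c1@2 c3@2 c2@5, authorship ......
After op 2 (move_right): buffer="deqzwl" (len 6), cursors c1@3 c3@3 c2@6, authorship ......
After op 3 (insert('p')): buffer="deqppzwlp" (len 9), cursors c1@5 c3@5 c2@9, authorship ...13...2
After op 4 (insert('s')): buffer="deqppsszwlps" (len 12), cursors c1@7 c3@7 c2@12, authorship ...1313...22
After op 5 (add_cursor(1)): buffer="deqppsszwlps" (len 12), cursors c4@1 c1@7 c3@7 c2@12, authorship ...1313...22
After op 6 (move_left): buffer="deqppsszwlps" (len 12), cursors c4@0 c1@6 c3@6 c2@11, authorship ...1313...22
After op 7 (move_right): buffer="deqppsszwlps" (len 12), cursors c4@1 c1@7 c3@7 c2@12, authorship ...1313...22
After op 8 (move_right): buffer="deqppsszwlps" (len 12), cursors c4@2 c1@8 c3@8 c2@12, authorship ...1313...22

Answer: 8 12 8 2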